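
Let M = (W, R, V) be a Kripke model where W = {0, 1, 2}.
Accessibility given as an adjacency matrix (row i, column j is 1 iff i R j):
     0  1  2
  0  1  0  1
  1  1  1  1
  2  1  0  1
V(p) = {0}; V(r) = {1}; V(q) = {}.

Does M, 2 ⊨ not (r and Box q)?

Yes

Recall that Box ψ holds at a world iff ψ holds at every accessible world, and Dia ψ holds iff ψ holds at some accessible world.
At 2: r and Box q is false, so not (r and Box q) is true.
  At 2: r is false, Box q is false, so r and Box q is false.
    At 2: Box q requires q at every successor {0, 2}.
      q fails at 0, so Box q is false at 2.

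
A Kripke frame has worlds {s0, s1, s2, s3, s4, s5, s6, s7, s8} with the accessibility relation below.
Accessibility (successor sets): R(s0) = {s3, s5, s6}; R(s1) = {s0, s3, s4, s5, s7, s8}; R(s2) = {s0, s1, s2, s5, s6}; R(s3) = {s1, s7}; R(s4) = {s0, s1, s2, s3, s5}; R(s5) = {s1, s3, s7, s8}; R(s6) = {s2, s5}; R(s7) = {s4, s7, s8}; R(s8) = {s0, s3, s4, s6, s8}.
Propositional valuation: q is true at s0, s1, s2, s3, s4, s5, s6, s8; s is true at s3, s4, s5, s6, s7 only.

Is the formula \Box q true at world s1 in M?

At s1: \Box q requires q at every successor {s0, s3, s4, s5, s7, s8}.
  q fails at s7, so \Box q is false at s1.

No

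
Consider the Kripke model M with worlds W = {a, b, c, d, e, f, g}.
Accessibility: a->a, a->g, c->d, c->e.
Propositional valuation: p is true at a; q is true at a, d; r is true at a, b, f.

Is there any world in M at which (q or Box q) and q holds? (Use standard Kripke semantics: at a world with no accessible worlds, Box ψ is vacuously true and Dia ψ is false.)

Yes

Let φ = (q or Box q) and q. Evaluate φ at each world:
  a (successors {a, g}): φ is true.
  b (successors ∅): φ is false.
  c (successors {d, e}): φ is false.
  d (successors ∅): φ is true.
  e (successors ∅): φ is false.
  f (successors ∅): φ is false.
  g (successors ∅): φ is false.
Detail at a (witness):
  At a: q or Box q is true, q is true, so (q or Box q) and q is true.
    At a: q is true, Box q is false, so q or Box q is true.
      At a: Box q requires q at every successor {a, g}.
        q fails at g, so Box q is false at a.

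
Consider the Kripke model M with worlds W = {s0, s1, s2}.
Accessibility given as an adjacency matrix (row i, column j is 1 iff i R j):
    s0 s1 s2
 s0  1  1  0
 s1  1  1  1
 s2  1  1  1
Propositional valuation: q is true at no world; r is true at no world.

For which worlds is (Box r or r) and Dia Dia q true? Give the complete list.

Let φ = (Box r or r) and Dia Dia q. Evaluate φ at each world:
  s0 (successors {s0, s1}): φ is false.
  s1 (successors {s0, s1, s2}): φ is false.
  s2 (successors {s0, s1, s2}): φ is false.
For instance, at s2:
  At s2: Box r or r is false, Dia Dia q is false, so (Box r or r) and Dia Dia q is false.
    At s2: Box r is false, r is false, so Box r or r is false.
      At s2: Box r requires r at every successor {s0, s1, s2}.
        r fails at s0, so Box r is false at s2.
    At s2: Dia Dia q requires Dia q at some successor in {s0, s1, s2}.
      At s0: Dia q is false.
      At s1: Dia q is false.
      At s2: Dia q is false.
    So Dia Dia q is false at s2.
Satisfying worlds: none.

none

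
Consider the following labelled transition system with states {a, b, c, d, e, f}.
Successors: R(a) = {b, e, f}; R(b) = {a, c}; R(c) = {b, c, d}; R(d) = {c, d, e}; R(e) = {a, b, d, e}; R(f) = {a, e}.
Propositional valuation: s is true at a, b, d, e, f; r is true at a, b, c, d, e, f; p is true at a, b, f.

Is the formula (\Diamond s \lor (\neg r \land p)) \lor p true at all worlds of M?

Yes

Let φ = (\Diamond s \lor (\neg r \land p)) \lor p. Evaluate φ at each world:
  a (successors {b, e, f}): φ is true.
  b (successors {a, c}): φ is true.
  c (successors {b, c, d}): φ is true.
  d (successors {c, d, e}): φ is true.
  e (successors {a, b, d, e}): φ is true.
  f (successors {a, e}): φ is true.
For instance, at f:
  At f: \Diamond s \lor (\neg r \land p) is true, p is true, so (\Diamond s \lor (\neg r \land p)) \lor p is true.
    At f: \Diamond s is true, \neg r \land p is false, so \Diamond s \lor (\neg r \land p) is true.
      At f: \Diamond s requires s at some successor in {a, e}.
        s holds at a, so \Diamond s is true at f.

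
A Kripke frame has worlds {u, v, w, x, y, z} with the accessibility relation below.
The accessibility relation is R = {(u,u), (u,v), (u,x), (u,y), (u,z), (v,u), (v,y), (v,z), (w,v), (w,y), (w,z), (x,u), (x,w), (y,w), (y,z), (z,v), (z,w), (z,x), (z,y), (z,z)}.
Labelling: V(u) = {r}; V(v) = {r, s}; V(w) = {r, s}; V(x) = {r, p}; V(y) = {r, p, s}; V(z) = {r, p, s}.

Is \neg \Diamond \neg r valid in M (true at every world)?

Yes

Recall that \Diamond ψ holds at a world iff ψ holds at some accessible world.
Let φ = \neg \Diamond \neg r. Evaluate φ at each world:
  u (successors {u, v, x, y, z}): φ is true.
  v (successors {u, y, z}): φ is true.
  w (successors {v, y, z}): φ is true.
  x (successors {u, w}): φ is true.
  y (successors {w, z}): φ is true.
  z (successors {v, w, x, y, z}): φ is true.
For instance, at w:
  At w: \Diamond \neg r is false, so \neg \Diamond \neg r is true.
    At w: \Diamond \neg r requires \neg r at some successor in {v, y, z}.
      At v: \neg r is false.
      At y: \neg r is false.
      At z: \neg r is false.
    So \Diamond \neg r is false at w.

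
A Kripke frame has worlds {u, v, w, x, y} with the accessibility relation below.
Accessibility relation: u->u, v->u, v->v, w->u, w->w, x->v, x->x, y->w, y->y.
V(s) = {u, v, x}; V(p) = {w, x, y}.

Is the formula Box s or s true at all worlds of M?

Let φ = Box s or s. Evaluate φ at each world:
  u (successors {u}): φ is true.
  v (successors {u, v}): φ is true.
  w (successors {u, w}): φ is false.
  x (successors {v, x}): φ is true.
  y (successors {w, y}): φ is false.
Detail at w (counterexample):
  At w: Box s is false, s is false, so Box s or s is false.
    At w: Box s requires s at every successor {u, w}.
      s fails at w, so Box s is false at w.

No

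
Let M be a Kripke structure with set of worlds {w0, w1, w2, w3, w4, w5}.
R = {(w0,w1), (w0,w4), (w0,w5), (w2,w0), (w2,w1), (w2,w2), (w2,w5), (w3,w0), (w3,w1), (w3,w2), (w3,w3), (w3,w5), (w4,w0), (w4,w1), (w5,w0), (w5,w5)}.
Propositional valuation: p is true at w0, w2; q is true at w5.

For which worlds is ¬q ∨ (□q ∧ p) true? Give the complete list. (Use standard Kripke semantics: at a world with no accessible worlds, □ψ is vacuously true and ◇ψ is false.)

Let φ = ¬q ∨ (□q ∧ p). Evaluate φ at each world:
  w0 (successors {w1, w4, w5}): φ is true.
  w1 (successors ∅): φ is true.
  w2 (successors {w0, w1, w2, w5}): φ is true.
  w3 (successors {w0, w1, w2, w3, w5}): φ is true.
  w4 (successors {w0, w1}): φ is true.
  w5 (successors {w0, w5}): φ is false.
For instance, at w4:
  At w4: ¬q is true, □q ∧ p is false, so ¬q ∨ (□q ∧ p) is true.
    At w4: □q is false, p is false, so □q ∧ p is false.
      At w4: □q requires q at every successor {w0, w1}.
        q fails at w0, so □q is false at w4.
Satisfying worlds: {w0, w1, w2, w3, w4}

w0, w1, w2, w3, w4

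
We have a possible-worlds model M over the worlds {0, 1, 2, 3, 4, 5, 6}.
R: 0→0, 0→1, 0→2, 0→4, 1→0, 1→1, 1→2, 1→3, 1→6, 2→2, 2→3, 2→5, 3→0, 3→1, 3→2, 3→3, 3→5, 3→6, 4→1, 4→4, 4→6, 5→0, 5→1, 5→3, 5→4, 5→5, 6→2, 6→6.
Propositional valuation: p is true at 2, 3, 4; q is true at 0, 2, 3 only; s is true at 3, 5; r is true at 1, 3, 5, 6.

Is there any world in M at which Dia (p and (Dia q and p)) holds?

Let φ = Dia (p and (Dia q and p)). Evaluate φ at each world:
  0 (successors {0, 1, 2, 4}): φ is true.
  1 (successors {0, 1, 2, 3, 6}): φ is true.
  2 (successors {2, 3, 5}): φ is true.
  3 (successors {0, 1, 2, 3, 5, 6}): φ is true.
  4 (successors {1, 4, 6}): φ is false.
  5 (successors {0, 1, 3, 4, 5}): φ is true.
  6 (successors {2, 6}): φ is true.
Detail at 0 (witness):
  At 0: Dia (p and (Dia q and p)) requires p and (Dia q and p) at some successor in {0, 1, 2, 4}.
    p and (Dia q and p) holds at 2, so Dia (p and (Dia q and p)) is true at 0.
      At 2: p is true, Dia q and p is true, so p and (Dia q and p) is true.

Yes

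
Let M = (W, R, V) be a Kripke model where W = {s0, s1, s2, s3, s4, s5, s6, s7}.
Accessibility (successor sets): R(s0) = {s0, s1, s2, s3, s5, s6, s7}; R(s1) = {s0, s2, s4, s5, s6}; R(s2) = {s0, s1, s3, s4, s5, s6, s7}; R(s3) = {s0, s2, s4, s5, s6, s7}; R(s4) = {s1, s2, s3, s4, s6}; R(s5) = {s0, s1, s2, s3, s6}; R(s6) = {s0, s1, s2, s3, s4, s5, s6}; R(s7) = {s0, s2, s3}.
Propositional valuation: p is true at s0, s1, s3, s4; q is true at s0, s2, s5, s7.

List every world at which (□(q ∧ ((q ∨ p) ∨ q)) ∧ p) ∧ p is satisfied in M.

none

Let φ = (□(q ∧ ((q ∨ p) ∨ q)) ∧ p) ∧ p. Evaluate φ at each world:
  s0 (successors {s0, s1, s2, s3, s5, s6, s7}): φ is false.
  s1 (successors {s0, s2, s4, s5, s6}): φ is false.
  s2 (successors {s0, s1, s3, s4, s5, s6, s7}): φ is false.
  s3 (successors {s0, s2, s4, s5, s6, s7}): φ is false.
  s4 (successors {s1, s2, s3, s4, s6}): φ is false.
  s5 (successors {s0, s1, s2, s3, s6}): φ is false.
  s6 (successors {s0, s1, s2, s3, s4, s5, s6}): φ is false.
  s7 (successors {s0, s2, s3}): φ is false.
For instance, at s0:
  At s0: □(q ∧ ((q ∨ p) ∨ q)) ∧ p is false, p is true, so (□(q ∧ ((q ∨ p) ∨ q)) ∧ p) ∧ p is false.
    At s0: □(q ∧ ((q ∨ p) ∨ q)) is false, p is true, so □(q ∧ ((q ∨ p) ∨ q)) ∧ p is false.
      At s0: □(q ∧ ((q ∨ p) ∨ q)) requires q ∧ ((q ∨ p) ∨ q) at every successor {s0, s1, s2, s3, s5, s6, s7}.
        q ∧ ((q ∨ p) ∨ q) fails at s1, so □(q ∧ ((q ∨ p) ∨ q)) is false at s0.
Satisfying worlds: none.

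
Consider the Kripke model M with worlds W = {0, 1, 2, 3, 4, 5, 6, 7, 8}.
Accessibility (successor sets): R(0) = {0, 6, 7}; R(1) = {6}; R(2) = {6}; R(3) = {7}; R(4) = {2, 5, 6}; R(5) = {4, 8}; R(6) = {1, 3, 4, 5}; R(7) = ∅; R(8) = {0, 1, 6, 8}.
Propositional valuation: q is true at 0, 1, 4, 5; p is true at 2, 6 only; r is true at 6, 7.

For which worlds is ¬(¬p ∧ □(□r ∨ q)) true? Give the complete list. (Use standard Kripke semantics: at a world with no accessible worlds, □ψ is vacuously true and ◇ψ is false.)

0, 1, 2, 4, 5, 6, 8

Recall that □ψ holds at a world iff ψ holds at every accessible world, and ◇ψ holds iff ψ holds at some accessible world.
Let φ = ¬(¬p ∧ □(□r ∨ q)). Evaluate φ at each world:
  0 (successors {0, 6, 7}): φ is true.
  1 (successors {6}): φ is true.
  2 (successors {6}): φ is true.
  3 (successors {7}): φ is false.
  4 (successors {2, 5, 6}): φ is true.
  5 (successors {4, 8}): φ is true.
  6 (successors {1, 3, 4, 5}): φ is true.
  7 (successors ∅): φ is false.
  8 (successors {0, 1, 6, 8}): φ is true.
For instance, at 6:
  At 6: ¬p ∧ □(□r ∨ q) is false, so ¬(¬p ∧ □(□r ∨ q)) is true.
    At 6: ¬p is false, □(□r ∨ q) is true, so ¬p ∧ □(□r ∨ q) is false.
      At 6: □(□r ∨ q) requires □r ∨ q at every successor {1, 3, 4, 5}.
        At 1: □r ∨ q is true.
        At 3: □r ∨ q is true.
        At 4: □r ∨ q is true.
        At 5: □r ∨ q is true.
      So □(□r ∨ q) is true at 6.
Satisfying worlds: {0, 1, 2, 4, 5, 6, 8}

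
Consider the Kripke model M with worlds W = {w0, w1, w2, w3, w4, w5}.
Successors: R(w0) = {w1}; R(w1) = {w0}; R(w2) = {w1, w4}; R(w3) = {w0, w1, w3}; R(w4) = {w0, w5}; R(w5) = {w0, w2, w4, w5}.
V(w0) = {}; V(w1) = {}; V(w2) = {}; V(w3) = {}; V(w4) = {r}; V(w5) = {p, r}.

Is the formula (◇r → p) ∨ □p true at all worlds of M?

Let φ = (◇r → p) ∨ □p. Evaluate φ at each world:
  w0 (successors {w1}): φ is true.
  w1 (successors {w0}): φ is true.
  w2 (successors {w1, w4}): φ is false.
  w3 (successors {w0, w1, w3}): φ is true.
  w4 (successors {w0, w5}): φ is false.
  w5 (successors {w0, w2, w4, w5}): φ is true.
Detail at w2 (counterexample):
  At w2: ◇r → p is false, □p is false, so (◇r → p) ∨ □p is false.
    At w2: ◇r is true, p is false, so ◇r → p is false.
      At w2: ◇r requires r at some successor in {w1, w4}.
        r holds at w4, so ◇r is true at w2.
    At w2: □p requires p at every successor {w1, w4}.
      p fails at w1, so □p is false at w2.

No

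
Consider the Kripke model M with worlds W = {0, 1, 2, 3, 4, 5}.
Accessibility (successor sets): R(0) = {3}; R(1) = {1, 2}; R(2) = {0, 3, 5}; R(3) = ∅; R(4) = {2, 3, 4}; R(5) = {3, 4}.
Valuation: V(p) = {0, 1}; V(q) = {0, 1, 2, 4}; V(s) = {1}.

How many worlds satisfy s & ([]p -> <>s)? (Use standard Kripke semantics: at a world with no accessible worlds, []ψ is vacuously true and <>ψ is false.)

Recall that []ψ holds at a world iff ψ holds at every accessible world, and <>ψ holds iff ψ holds at some accessible world.
Let φ = s & ([]p -> <>s). Evaluate φ at each world:
  0 (successors {3}): φ is false.
  1 (successors {1, 2}): φ is true.
  2 (successors {0, 3, 5}): φ is false.
  3 (successors ∅): φ is false.
  4 (successors {2, 3, 4}): φ is false.
  5 (successors {3, 4}): φ is false.
For instance, at 1:
  At 1: s is true, []p -> <>s is true, so s & ([]p -> <>s) is true.
    At 1: []p is false, <>s is true, so []p -> <>s is true.
      At 1: []p requires p at every successor {1, 2}.
        p fails at 2, so []p is false at 1.
      At 1: <>s requires s at some successor in {1, 2}.
        s holds at 1, so <>s is true at 1.
Satisfying worlds: {1}

1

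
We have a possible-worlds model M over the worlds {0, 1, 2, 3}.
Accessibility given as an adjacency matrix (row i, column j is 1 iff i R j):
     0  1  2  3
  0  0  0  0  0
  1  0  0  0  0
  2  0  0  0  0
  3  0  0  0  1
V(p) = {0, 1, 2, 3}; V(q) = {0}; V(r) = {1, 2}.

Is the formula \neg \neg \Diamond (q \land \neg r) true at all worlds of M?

No

Let φ = \neg \neg \Diamond (q \land \neg r). Evaluate φ at each world:
  0 (successors ∅): φ is false.
  1 (successors ∅): φ is false.
  2 (successors ∅): φ is false.
  3 (successors {3}): φ is false.
Detail at 0 (counterexample):
  At 0: \neg \Diamond (q \land \neg r) is true, so \neg \neg \Diamond (q \land \neg r) is false.
    At 0: \Diamond (q \land \neg r) is false, so \neg \Diamond (q \land \neg r) is true.
      At 0: no accessible worlds, so \Diamond (q \land \neg r) is false.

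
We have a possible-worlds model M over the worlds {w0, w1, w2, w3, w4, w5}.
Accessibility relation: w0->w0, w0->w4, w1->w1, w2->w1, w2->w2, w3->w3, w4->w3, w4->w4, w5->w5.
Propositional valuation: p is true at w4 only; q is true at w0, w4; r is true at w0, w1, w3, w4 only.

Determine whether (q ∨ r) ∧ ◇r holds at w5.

Recall that ◇ψ holds at a world iff ψ holds at some accessible world.
At w5: q ∨ r is false, ◇r is false, so (q ∨ r) ∧ ◇r is false.
  At w5: ◇r requires r at some successor in {w5}.
    At w5: r is false.
  So ◇r is false at w5.

No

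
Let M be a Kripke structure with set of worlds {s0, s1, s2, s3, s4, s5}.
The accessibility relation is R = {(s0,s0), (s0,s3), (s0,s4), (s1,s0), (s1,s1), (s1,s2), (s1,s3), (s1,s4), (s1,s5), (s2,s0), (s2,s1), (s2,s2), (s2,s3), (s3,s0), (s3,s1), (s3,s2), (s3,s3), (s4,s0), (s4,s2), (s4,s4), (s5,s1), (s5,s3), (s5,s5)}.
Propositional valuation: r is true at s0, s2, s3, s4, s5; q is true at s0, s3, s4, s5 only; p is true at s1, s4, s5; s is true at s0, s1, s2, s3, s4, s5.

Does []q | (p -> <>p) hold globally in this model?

Yes

Let φ = []q | (p -> <>p). Evaluate φ at each world:
  s0 (successors {s0, s3, s4}): φ is true.
  s1 (successors {s0, s1, s2, s3, s4, s5}): φ is true.
  s2 (successors {s0, s1, s2, s3}): φ is true.
  s3 (successors {s0, s1, s2, s3}): φ is true.
  s4 (successors {s0, s2, s4}): φ is true.
  s5 (successors {s1, s3, s5}): φ is true.
For instance, at s0:
  At s0: []q is true, p -> <>p is true, so []q | (p -> <>p) is true.
    At s0: []q requires q at every successor {s0, s3, s4}.
      At s0: q is true.
      At s3: q is true.
      At s4: q is true.
    So []q is true at s0.
    At s0: p is false, <>p is true, so p -> <>p is true.
      At s0: <>p requires p at some successor in {s0, s3, s4}.
        p holds at s4, so <>p is true at s0.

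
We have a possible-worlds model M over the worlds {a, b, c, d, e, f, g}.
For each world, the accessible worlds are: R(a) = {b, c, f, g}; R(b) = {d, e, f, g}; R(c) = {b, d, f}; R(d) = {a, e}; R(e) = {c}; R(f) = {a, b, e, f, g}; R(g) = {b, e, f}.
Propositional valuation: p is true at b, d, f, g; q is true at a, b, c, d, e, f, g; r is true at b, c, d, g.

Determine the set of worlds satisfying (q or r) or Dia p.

a, b, c, d, e, f, g

Let φ = (q or r) or Dia p. Evaluate φ at each world:
  a (successors {b, c, f, g}): φ is true.
  b (successors {d, e, f, g}): φ is true.
  c (successors {b, d, f}): φ is true.
  d (successors {a, e}): φ is true.
  e (successors {c}): φ is true.
  f (successors {a, b, e, f, g}): φ is true.
  g (successors {b, e, f}): φ is true.
For instance, at a:
  At a: q or r is true, Dia p is true, so (q or r) or Dia p is true.
    At a: Dia p requires p at some successor in {b, c, f, g}.
      p holds at b, so Dia p is true at a.
Satisfying worlds: {a, b, c, d, e, f, g}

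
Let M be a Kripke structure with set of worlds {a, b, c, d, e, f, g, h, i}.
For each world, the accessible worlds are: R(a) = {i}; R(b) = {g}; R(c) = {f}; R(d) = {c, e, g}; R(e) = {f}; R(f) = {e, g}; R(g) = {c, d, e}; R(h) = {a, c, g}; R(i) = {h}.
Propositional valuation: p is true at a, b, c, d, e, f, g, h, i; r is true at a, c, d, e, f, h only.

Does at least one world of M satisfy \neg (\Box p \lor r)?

No

Let φ = \neg (\Box p \lor r). Evaluate φ at each world:
  a (successors {i}): φ is false.
  b (successors {g}): φ is false.
  c (successors {f}): φ is false.
  d (successors {c, e, g}): φ is false.
  e (successors {f}): φ is false.
  f (successors {e, g}): φ is false.
  g (successors {c, d, e}): φ is false.
  h (successors {a, c, g}): φ is false.
  i (successors {h}): φ is false.
For instance, at a:
  At a: \Box p \lor r is true, so \neg (\Box p \lor r) is false.
    At a: \Box p is true, r is true, so \Box p \lor r is true.
      At a: \Box p requires p at every successor {i}.
        At i: p is true.
      So \Box p is true at a.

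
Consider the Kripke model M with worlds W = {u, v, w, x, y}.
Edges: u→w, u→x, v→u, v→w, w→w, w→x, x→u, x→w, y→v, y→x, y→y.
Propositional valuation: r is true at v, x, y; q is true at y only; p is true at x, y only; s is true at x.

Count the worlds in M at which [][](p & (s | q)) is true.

Recall that []ψ holds at a world iff ψ holds at every accessible world, and <>ψ holds iff ψ holds at some accessible world.
Let φ = [][](p & (s | q)). Evaluate φ at each world:
  u (successors {w, x}): φ is false.
  v (successors {u, w}): φ is false.
  w (successors {w, x}): φ is false.
  x (successors {u, w}): φ is false.
  y (successors {v, x, y}): φ is false.
For instance, at x:
  At x: [][](p & (s | q)) requires [](p & (s | q)) at every successor {u, w}.
    [](p & (s | q)) fails at u, so [][](p & (s | q)) is false at x.
      At u: [](p & (s | q)) requires p & (s | q) at every successor {w, x}.
        p & (s | q) fails at w, so [](p & (s | q)) is false at u.
Satisfying worlds: none.

0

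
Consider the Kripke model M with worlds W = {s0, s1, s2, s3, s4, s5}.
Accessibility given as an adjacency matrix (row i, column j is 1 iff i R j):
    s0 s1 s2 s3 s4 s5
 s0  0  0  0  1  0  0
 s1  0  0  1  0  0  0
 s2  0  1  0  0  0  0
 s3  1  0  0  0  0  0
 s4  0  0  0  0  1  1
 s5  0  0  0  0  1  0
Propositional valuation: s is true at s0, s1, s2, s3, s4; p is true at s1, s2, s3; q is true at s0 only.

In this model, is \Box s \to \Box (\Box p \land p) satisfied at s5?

At s5: \Box s is true, \Box (\Box p \land p) is false, so \Box s \to \Box (\Box p \land p) is false.
  At s5: \Box s requires s at every successor {s4}.
    At s4: s is true.
  So \Box s is true at s5.
  At s5: \Box (\Box p \land p) requires \Box p \land p at every successor {s4}.
    \Box p \land p fails at s4, so \Box (\Box p \land p) is false at s5.
      At s4: \Box p is false, p is false, so \Box p \land p is false.

No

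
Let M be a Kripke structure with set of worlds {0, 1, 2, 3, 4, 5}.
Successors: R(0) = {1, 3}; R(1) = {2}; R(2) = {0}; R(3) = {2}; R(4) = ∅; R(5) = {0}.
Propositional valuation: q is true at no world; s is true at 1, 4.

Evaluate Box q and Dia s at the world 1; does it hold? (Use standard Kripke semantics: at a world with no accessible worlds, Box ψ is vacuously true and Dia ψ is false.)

No

Recall that Box ψ holds at a world iff ψ holds at every accessible world, and Dia ψ holds iff ψ holds at some accessible world.
At 1: Box q is false, Dia s is false, so Box q and Dia s is false.
  At 1: Box q requires q at every successor {2}.
    q fails at 2, so Box q is false at 1.
  At 1: Dia s requires s at some successor in {2}.
    At 2: s is false.
  So Dia s is false at 1.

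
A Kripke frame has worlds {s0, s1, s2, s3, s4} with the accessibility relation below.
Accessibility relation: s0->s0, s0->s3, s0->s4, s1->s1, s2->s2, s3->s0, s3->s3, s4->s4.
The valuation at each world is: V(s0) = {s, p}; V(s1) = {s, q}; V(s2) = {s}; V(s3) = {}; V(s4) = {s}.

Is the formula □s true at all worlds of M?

No

Let φ = □s. Evaluate φ at each world:
  s0 (successors {s0, s3, s4}): φ is false.
  s1 (successors {s1}): φ is true.
  s2 (successors {s2}): φ is true.
  s3 (successors {s0, s3}): φ is false.
  s4 (successors {s4}): φ is true.
Detail at s0 (counterexample):
  At s0: □s requires s at every successor {s0, s3, s4}.
    s fails at s3, so □s is false at s0.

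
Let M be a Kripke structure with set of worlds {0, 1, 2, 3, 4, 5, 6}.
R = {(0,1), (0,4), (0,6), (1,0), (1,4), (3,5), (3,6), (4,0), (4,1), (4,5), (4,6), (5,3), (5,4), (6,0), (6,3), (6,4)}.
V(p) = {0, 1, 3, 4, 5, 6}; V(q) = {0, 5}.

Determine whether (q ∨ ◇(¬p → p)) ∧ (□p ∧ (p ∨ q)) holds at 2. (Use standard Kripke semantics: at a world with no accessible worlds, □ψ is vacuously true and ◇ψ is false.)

Recall that □ψ holds at a world iff ψ holds at every accessible world, and ◇ψ holds iff ψ holds at some accessible world.
At 2: q ∨ ◇(¬p → p) is false, □p ∧ (p ∨ q) is false, so (q ∨ ◇(¬p → p)) ∧ (□p ∧ (p ∨ q)) is false.
  At 2: q is false, ◇(¬p → p) is false, so q ∨ ◇(¬p → p) is false.
    At 2: no accessible worlds, so ◇(¬p → p) is false.
  At 2: □p is true, p ∨ q is false, so □p ∧ (p ∨ q) is false.
    At 2: no accessible worlds, so □p holds vacuously.

No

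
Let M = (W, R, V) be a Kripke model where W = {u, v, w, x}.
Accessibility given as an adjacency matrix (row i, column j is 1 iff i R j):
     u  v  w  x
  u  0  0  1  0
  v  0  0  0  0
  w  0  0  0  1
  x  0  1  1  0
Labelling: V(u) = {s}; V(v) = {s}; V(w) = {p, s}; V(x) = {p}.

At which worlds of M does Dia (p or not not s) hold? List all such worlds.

Let φ = Dia (p or not not s). Evaluate φ at each world:
  u (successors {w}): φ is true.
  v (successors ∅): φ is false.
  w (successors {x}): φ is true.
  x (successors {v, w}): φ is true.
For instance, at w:
  At w: Dia (p or not not s) requires p or not not s at some successor in {x}.
    p or not not s holds at x, so Dia (p or not not s) is true at w.
Satisfying worlds: {u, w, x}

u, w, x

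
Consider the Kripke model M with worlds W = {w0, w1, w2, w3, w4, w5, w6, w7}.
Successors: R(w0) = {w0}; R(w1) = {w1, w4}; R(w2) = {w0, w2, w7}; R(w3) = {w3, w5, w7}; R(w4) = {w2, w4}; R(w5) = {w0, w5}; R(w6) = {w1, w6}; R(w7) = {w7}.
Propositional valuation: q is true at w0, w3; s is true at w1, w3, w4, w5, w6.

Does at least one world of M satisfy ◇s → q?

Yes

Let φ = ◇s → q. Evaluate φ at each world:
  w0 (successors {w0}): φ is true.
  w1 (successors {w1, w4}): φ is false.
  w2 (successors {w0, w2, w7}): φ is true.
  w3 (successors {w3, w5, w7}): φ is true.
  w4 (successors {w2, w4}): φ is false.
  w5 (successors {w0, w5}): φ is false.
  w6 (successors {w1, w6}): φ is false.
  w7 (successors {w7}): φ is true.
Detail at w0 (witness):
  At w0: ◇s is false, q is true, so ◇s → q is true.
    At w0: ◇s requires s at some successor in {w0}.
      At w0: s is false.
    So ◇s is false at w0.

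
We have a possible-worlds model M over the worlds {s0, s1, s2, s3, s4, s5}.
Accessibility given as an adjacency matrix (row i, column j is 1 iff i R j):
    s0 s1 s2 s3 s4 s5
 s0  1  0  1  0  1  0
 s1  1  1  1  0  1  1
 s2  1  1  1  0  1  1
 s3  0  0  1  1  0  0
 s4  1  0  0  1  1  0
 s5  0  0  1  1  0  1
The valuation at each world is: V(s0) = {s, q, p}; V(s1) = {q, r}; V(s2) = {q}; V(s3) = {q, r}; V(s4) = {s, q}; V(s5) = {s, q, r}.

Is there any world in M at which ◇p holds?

Yes

Let φ = ◇p. Evaluate φ at each world:
  s0 (successors {s0, s2, s4}): φ is true.
  s1 (successors {s0, s1, s2, s4, s5}): φ is true.
  s2 (successors {s0, s1, s2, s4, s5}): φ is true.
  s3 (successors {s2, s3}): φ is false.
  s4 (successors {s0, s3, s4}): φ is true.
  s5 (successors {s2, s3, s5}): φ is false.
Detail at s0 (witness):
  At s0: ◇p requires p at some successor in {s0, s2, s4}.
    p holds at s0, so ◇p is true at s0.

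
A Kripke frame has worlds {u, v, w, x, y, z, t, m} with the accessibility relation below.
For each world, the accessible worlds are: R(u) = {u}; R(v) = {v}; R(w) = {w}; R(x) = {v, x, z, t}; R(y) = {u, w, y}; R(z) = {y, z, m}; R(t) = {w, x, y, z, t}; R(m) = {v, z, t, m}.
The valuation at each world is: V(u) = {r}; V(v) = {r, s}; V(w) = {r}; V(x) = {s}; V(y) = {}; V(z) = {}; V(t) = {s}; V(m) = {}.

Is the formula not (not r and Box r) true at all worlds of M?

Yes

Recall that Box ψ holds at a world iff ψ holds at every accessible world, and Dia ψ holds iff ψ holds at some accessible world.
Let φ = not (not r and Box r). Evaluate φ at each world:
  u (successors {u}): φ is true.
  v (successors {v}): φ is true.
  w (successors {w}): φ is true.
  x (successors {v, x, z, t}): φ is true.
  y (successors {u, w, y}): φ is true.
  z (successors {y, z, m}): φ is true.
  t (successors {w, x, y, z, t}): φ is true.
  m (successors {v, z, t, m}): φ is true.
For instance, at z:
  At z: not r and Box r is false, so not (not r and Box r) is true.
    At z: not r is true, Box r is false, so not r and Box r is false.
      At z: Box r requires r at every successor {y, z, m}.
        r fails at y, so Box r is false at z.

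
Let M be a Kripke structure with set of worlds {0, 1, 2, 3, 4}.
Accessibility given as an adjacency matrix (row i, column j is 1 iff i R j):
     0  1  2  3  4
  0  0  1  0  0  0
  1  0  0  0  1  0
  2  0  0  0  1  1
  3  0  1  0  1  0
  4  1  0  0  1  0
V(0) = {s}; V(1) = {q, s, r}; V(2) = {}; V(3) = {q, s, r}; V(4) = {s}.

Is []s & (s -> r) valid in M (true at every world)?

No

Let φ = []s & (s -> r). Evaluate φ at each world:
  0 (successors {1}): φ is false.
  1 (successors {3}): φ is true.
  2 (successors {3, 4}): φ is true.
  3 (successors {1, 3}): φ is true.
  4 (successors {0, 3}): φ is false.
Detail at 0 (counterexample):
  At 0: []s is true, s -> r is false, so []s & (s -> r) is false.
    At 0: []s requires s at every successor {1}.
      At 1: s is true.
    So []s is true at 0.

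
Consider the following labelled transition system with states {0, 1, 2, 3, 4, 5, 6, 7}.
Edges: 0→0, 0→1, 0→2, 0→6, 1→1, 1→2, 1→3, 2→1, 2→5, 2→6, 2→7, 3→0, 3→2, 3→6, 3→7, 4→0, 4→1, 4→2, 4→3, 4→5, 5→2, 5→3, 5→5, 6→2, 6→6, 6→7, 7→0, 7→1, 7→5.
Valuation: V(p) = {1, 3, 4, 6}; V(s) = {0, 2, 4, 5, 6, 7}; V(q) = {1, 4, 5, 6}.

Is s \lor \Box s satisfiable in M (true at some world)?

Yes

Recall that \Box ψ holds at a world iff ψ holds at every accessible world, and \Diamond ψ holds iff ψ holds at some accessible world.
Let φ = s \lor \Box s. Evaluate φ at each world:
  0 (successors {0, 1, 2, 6}): φ is true.
  1 (successors {1, 2, 3}): φ is false.
  2 (successors {1, 5, 6, 7}): φ is true.
  3 (successors {0, 2, 6, 7}): φ is true.
  4 (successors {0, 1, 2, 3, 5}): φ is true.
  5 (successors {2, 3, 5}): φ is true.
  6 (successors {2, 6, 7}): φ is true.
  7 (successors {0, 1, 5}): φ is true.
Detail at 0 (witness):
  At 0: s is true, \Box s is false, so s \lor \Box s is true.
    At 0: \Box s requires s at every successor {0, 1, 2, 6}.
      s fails at 1, so \Box s is false at 0.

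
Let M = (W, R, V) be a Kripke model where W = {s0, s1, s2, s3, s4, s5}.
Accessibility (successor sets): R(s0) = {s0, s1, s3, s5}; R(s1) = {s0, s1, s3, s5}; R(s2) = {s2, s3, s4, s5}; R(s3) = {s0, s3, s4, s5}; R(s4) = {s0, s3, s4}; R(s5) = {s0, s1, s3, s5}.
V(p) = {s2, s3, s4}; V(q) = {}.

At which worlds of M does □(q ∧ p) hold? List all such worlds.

Let φ = □(q ∧ p). Evaluate φ at each world:
  s0 (successors {s0, s1, s3, s5}): φ is false.
  s1 (successors {s0, s1, s3, s5}): φ is false.
  s2 (successors {s2, s3, s4, s5}): φ is false.
  s3 (successors {s0, s3, s4, s5}): φ is false.
  s4 (successors {s0, s3, s4}): φ is false.
  s5 (successors {s0, s1, s3, s5}): φ is false.
For instance, at s4:
  At s4: □(q ∧ p) requires q ∧ p at every successor {s0, s3, s4}.
    q ∧ p fails at s0, so □(q ∧ p) is false at s4.
Satisfying worlds: none.

none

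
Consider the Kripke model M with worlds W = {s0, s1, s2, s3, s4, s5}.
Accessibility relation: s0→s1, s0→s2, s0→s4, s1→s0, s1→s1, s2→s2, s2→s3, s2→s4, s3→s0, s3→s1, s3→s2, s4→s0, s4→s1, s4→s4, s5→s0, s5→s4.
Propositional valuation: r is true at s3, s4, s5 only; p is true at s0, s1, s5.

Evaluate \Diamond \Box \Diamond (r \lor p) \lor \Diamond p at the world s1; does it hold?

Yes

At s1: \Diamond \Box \Diamond (r \lor p) is true, \Diamond p is true, so \Diamond \Box \Diamond (r \lor p) \lor \Diamond p is true.
  At s1: \Diamond \Box \Diamond (r \lor p) requires \Box \Diamond (r \lor p) at some successor in {s0, s1}.
    \Box \Diamond (r \lor p) holds at s0, so \Diamond \Box \Diamond (r \lor p) is true at s1.
      At s0: \Box \Diamond (r \lor p) requires \Diamond (r \lor p) at every successor {s1, s2, s4}.
        At s1: \Diamond (r \lor p) is true.
        At s2: \Diamond (r \lor p) is true.
        At s4: \Diamond (r \lor p) is true.
      So \Box \Diamond (r \lor p) is true at s0.
  At s1: \Diamond p requires p at some successor in {s0, s1}.
    p holds at s0, so \Diamond p is true at s1.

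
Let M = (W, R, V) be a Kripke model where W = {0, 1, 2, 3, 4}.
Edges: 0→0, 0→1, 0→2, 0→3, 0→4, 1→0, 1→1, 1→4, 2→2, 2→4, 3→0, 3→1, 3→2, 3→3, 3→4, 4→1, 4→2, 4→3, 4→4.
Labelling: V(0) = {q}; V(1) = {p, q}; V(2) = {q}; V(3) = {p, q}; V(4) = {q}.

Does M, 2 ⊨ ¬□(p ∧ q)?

At 2: □(p ∧ q) is false, so ¬□(p ∧ q) is true.
  At 2: □(p ∧ q) requires p ∧ q at every successor {2, 4}.
    p ∧ q fails at 2, so □(p ∧ q) is false at 2.

Yes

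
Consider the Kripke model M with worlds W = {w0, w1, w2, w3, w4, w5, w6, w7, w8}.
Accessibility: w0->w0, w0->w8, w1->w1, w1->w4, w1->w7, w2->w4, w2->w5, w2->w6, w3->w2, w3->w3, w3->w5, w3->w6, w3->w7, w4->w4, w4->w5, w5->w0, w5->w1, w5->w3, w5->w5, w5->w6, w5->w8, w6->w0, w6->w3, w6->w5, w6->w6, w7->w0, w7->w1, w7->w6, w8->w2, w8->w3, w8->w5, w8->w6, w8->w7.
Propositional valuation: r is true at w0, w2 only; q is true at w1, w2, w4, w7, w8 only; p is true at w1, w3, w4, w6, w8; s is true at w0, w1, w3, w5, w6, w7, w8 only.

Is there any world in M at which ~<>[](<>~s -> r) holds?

Let φ = ~<>[](<>~s -> r). Evaluate φ at each world:
  w0 (successors {w0, w8}): φ is true.
  w1 (successors {w1, w4, w7}): φ is true.
  w2 (successors {w4, w5, w6}): φ is true.
  w3 (successors {w2, w3, w5, w6, w7}): φ is true.
  w4 (successors {w4, w5}): φ is true.
  w5 (successors {w0, w1, w3, w5, w6, w8}): φ is true.
  w6 (successors {w0, w3, w5, w6}): φ is true.
  w7 (successors {w0, w1, w6}): φ is true.
  w8 (successors {w2, w3, w5, w6, w7}): φ is true.
Detail at w0 (witness):
  At w0: <>[](<>~s -> r) is false, so ~<>[](<>~s -> r) is true.
    At w0: <>[](<>~s -> r) requires [](<>~s -> r) at some successor in {w0, w8}.
      At w0: [](<>~s -> r) is false.
      At w8: [](<>~s -> r) is false.
    So <>[](<>~s -> r) is false at w0.

Yes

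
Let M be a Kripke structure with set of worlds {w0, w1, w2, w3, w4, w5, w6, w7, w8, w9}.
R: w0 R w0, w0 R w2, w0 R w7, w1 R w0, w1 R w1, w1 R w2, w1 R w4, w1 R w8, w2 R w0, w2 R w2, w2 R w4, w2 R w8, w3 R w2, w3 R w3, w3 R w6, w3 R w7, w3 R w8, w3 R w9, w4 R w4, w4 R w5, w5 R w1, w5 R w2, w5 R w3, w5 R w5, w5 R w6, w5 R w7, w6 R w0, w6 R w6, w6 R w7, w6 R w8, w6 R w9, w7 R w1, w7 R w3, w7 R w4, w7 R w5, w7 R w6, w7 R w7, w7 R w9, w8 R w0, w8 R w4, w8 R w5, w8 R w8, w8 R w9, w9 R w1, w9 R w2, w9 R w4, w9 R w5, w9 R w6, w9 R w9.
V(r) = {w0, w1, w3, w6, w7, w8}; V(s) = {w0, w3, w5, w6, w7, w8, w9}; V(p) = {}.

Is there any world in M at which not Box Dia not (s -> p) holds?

No

Let φ = not Box Dia not (s -> p). Evaluate φ at each world:
  w0 (successors {w0, w2, w7}): φ is false.
  w1 (successors {w0, w1, w2, w4, w8}): φ is false.
  w2 (successors {w0, w2, w4, w8}): φ is false.
  w3 (successors {w2, w3, w6, w7, w8, w9}): φ is false.
  w4 (successors {w4, w5}): φ is false.
  w5 (successors {w1, w2, w3, w5, w6, w7}): φ is false.
  w6 (successors {w0, w6, w7, w8, w9}): φ is false.
  w7 (successors {w1, w3, w4, w5, w6, w7, w9}): φ is false.
  w8 (successors {w0, w4, w5, w8, w9}): φ is false.
  w9 (successors {w1, w2, w4, w5, w6, w9}): φ is false.
For instance, at w1:
  At w1: Box Dia not (s -> p) is true, so not Box Dia not (s -> p) is false.
    At w1: Box Dia not (s -> p) requires Dia not (s -> p) at every successor {w0, w1, w2, w4, w8}.
      At w0: Dia not (s -> p) is true.
      At w1: Dia not (s -> p) is true.
      At w2: Dia not (s -> p) is true.
      At w4: Dia not (s -> p) is true.
      At w8: Dia not (s -> p) is true.
    So Box Dia not (s -> p) is true at w1.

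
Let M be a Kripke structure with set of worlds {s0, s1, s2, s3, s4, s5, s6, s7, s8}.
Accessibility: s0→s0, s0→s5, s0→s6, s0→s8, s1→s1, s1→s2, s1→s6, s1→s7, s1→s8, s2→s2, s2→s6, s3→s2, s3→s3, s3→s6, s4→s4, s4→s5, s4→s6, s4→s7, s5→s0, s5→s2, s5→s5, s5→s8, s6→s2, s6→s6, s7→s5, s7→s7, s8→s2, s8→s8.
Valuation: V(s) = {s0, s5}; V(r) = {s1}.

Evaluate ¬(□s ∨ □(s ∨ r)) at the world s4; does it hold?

Yes

At s4: □s ∨ □(s ∨ r) is false, so ¬(□s ∨ □(s ∨ r)) is true.
  At s4: □s is false, □(s ∨ r) is false, so □s ∨ □(s ∨ r) is false.
    At s4: □s requires s at every successor {s4, s5, s6, s7}.
      s fails at s4, so □s is false at s4.
    At s4: □(s ∨ r) requires s ∨ r at every successor {s4, s5, s6, s7}.
      s ∨ r fails at s4, so □(s ∨ r) is false at s4.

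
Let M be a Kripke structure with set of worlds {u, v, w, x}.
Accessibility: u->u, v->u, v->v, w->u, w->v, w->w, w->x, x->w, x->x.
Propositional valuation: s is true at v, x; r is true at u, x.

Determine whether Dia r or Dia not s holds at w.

Yes

At w: Dia r is true, Dia not s is true, so Dia r or Dia not s is true.
  At w: Dia r requires r at some successor in {u, v, w, x}.
    r holds at u, so Dia r is true at w.
  At w: Dia not s requires not s at some successor in {u, v, w, x}.
    not s holds at u, so Dia not s is true at w.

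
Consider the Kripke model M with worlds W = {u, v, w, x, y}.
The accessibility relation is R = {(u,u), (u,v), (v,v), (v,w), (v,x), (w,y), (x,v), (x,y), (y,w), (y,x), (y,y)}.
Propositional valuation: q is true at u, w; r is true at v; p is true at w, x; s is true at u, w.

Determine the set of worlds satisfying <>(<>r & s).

u

Let φ = <>(<>r & s). Evaluate φ at each world:
  u (successors {u, v}): φ is true.
  v (successors {v, w, x}): φ is false.
  w (successors {y}): φ is false.
  x (successors {v, y}): φ is false.
  y (successors {w, x, y}): φ is false.
For instance, at w:
  At w: <>(<>r & s) requires <>r & s at some successor in {y}.
    At y: <>r & s is false.
  So <>(<>r & s) is false at w.
Satisfying worlds: {u}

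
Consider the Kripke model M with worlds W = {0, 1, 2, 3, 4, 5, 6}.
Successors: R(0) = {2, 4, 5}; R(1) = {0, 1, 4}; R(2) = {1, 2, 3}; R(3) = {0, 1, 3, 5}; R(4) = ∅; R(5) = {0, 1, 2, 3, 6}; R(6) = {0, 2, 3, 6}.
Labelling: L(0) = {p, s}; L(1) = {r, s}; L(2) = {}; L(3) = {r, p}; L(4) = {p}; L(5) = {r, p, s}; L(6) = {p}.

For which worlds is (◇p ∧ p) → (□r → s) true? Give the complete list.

Recall that □ψ holds at a world iff ψ holds at every accessible world, and ◇ψ holds iff ψ holds at some accessible world.
Let φ = (◇p ∧ p) → (□r → s). Evaluate φ at each world:
  0 (successors {2, 4, 5}): φ is true.
  1 (successors {0, 1, 4}): φ is true.
  2 (successors {1, 2, 3}): φ is true.
  3 (successors {0, 1, 3, 5}): φ is true.
  4 (successors ∅): φ is true.
  5 (successors {0, 1, 2, 3, 6}): φ is true.
  6 (successors {0, 2, 3, 6}): φ is true.
For instance, at 3:
  At 3: ◇p ∧ p is true, □r → s is true, so (◇p ∧ p) → (□r → s) is true.
    At 3: ◇p is true, p is true, so ◇p ∧ p is true.
      At 3: ◇p requires p at some successor in {0, 1, 3, 5}.
        p holds at 0, so ◇p is true at 3.
    At 3: □r is false, s is false, so □r → s is true.
      At 3: □r requires r at every successor {0, 1, 3, 5}.
        r fails at 0, so □r is false at 3.
Satisfying worlds: {0, 1, 2, 3, 4, 5, 6}

0, 1, 2, 3, 4, 5, 6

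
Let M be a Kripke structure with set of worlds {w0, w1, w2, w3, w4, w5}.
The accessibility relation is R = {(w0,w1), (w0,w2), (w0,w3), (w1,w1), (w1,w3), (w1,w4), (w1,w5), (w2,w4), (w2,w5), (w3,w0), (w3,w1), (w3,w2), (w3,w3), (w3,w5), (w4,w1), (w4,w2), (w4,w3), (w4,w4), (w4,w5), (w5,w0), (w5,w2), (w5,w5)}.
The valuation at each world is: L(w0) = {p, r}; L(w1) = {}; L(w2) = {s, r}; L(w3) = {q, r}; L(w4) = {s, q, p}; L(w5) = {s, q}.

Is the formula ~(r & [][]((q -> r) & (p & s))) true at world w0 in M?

Recall that []ψ holds at a world iff ψ holds at every accessible world, and <>ψ holds iff ψ holds at some accessible world.
At w0: r & [][]((q -> r) & (p & s)) is false, so ~(r & [][]((q -> r) & (p & s))) is true.
  At w0: r is true, [][]((q -> r) & (p & s)) is false, so r & [][]((q -> r) & (p & s)) is false.
    At w0: [][]((q -> r) & (p & s)) requires []((q -> r) & (p & s)) at every successor {w1, w2, w3}.
      []((q -> r) & (p & s)) fails at w1, so [][]((q -> r) & (p & s)) is false at w0.

Yes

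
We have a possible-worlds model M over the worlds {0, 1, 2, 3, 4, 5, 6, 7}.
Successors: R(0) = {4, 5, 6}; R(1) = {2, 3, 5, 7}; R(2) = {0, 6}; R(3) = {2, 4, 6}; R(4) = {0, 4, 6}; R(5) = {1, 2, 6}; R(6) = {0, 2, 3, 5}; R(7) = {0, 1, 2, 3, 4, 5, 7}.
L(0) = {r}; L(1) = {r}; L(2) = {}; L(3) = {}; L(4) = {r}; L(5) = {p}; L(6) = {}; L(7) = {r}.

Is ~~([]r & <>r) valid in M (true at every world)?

Recall that []ψ holds at a world iff ψ holds at every accessible world, and <>ψ holds iff ψ holds at some accessible world.
Let φ = ~~([]r & <>r). Evaluate φ at each world:
  0 (successors {4, 5, 6}): φ is false.
  1 (successors {2, 3, 5, 7}): φ is false.
  2 (successors {0, 6}): φ is false.
  3 (successors {2, 4, 6}): φ is false.
  4 (successors {0, 4, 6}): φ is false.
  5 (successors {1, 2, 6}): φ is false.
  6 (successors {0, 2, 3, 5}): φ is false.
  7 (successors {0, 1, 2, 3, 4, 5, 7}): φ is false.
Detail at 0 (counterexample):
  At 0: ~([]r & <>r) is true, so ~~([]r & <>r) is false.
    At 0: []r & <>r is false, so ~([]r & <>r) is true.
      At 0: []r is false, <>r is true, so []r & <>r is false.

No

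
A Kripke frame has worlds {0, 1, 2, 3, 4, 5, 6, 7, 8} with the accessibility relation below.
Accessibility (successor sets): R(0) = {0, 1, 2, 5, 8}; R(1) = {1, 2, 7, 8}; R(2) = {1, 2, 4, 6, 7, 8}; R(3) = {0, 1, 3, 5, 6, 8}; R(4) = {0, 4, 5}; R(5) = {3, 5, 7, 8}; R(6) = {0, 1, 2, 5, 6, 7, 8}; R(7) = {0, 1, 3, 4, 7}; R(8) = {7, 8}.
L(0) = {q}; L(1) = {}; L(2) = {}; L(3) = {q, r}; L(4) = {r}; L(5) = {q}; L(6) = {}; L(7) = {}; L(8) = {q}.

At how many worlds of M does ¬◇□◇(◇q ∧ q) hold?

0

Let φ = ¬◇□◇(◇q ∧ q). Evaluate φ at each world:
  0 (successors {0, 1, 2, 5, 8}): φ is false.
  1 (successors {1, 2, 7, 8}): φ is false.
  2 (successors {1, 2, 4, 6, 7, 8}): φ is false.
  3 (successors {0, 1, 3, 5, 6, 8}): φ is false.
  4 (successors {0, 4, 5}): φ is false.
  5 (successors {3, 5, 7, 8}): φ is false.
  6 (successors {0, 1, 2, 5, 6, 7, 8}): φ is false.
  7 (successors {0, 1, 3, 4, 7}): φ is false.
  8 (successors {7, 8}): φ is false.
For instance, at 8:
  At 8: ◇□◇(◇q ∧ q) is true, so ¬◇□◇(◇q ∧ q) is false.
    At 8: ◇□◇(◇q ∧ q) requires □◇(◇q ∧ q) at some successor in {7, 8}.
      □◇(◇q ∧ q) holds at 7, so ◇□◇(◇q ∧ q) is true at 8.
Satisfying worlds: none.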